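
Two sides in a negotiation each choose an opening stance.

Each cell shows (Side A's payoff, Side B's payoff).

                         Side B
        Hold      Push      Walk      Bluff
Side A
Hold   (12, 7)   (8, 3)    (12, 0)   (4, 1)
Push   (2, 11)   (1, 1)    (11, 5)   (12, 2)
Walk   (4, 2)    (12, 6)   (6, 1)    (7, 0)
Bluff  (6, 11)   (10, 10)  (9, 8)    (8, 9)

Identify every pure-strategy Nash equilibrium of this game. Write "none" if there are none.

Check each profile: it is a Nash equilibrium iff no player can strictly gain by switching unilaterally.
(Hold, Hold): Side A gets 12, best alternative 6; Side B gets 7, best alternative 3. No profitable deviation — NE.
(Hold, Push): Side A can switch to Walk (8 → 12). Not NE.
(Hold, Walk): Side B can switch to Hold (0 → 7). Not NE.
(Hold, Bluff): Side A can switch to Push (4 → 12). Not NE.
(Push, Hold): Side A can switch to Hold (2 → 12). Not NE.
(Push, Push): Side A can switch to Hold (1 → 8). Not NE.
(Push, Walk): Side A can switch to Hold (11 → 12). Not NE.
(Walk, Push): Side A gets 12, best alternative 10; Side B gets 6, best alternative 2. No profitable deviation — NE.
(The remaining 8 profiles each have a profitable deviation by the same check.)

Pure-strategy Nash equilibria: (Hold, Hold), (Walk, Push)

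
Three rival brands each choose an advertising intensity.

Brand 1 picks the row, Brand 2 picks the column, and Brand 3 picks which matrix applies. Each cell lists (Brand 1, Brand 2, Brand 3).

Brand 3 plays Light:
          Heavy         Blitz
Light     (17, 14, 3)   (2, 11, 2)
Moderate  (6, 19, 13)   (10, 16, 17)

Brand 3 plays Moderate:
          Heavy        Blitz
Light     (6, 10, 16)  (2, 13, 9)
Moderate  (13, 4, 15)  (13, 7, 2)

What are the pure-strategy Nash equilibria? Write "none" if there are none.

No pure-strategy Nash equilibrium.

(Light, Heavy, Light): Brand 3 can switch to Moderate (3 → 16). Not NE.
(Light, Heavy, Moderate): Brand 1 can switch to Moderate (6 → 13). Not NE.
(Light, Blitz, Light): Brand 1 can switch to Moderate (2 → 10). Not NE.
(Light, Blitz, Moderate): Brand 1 can switch to Moderate (2 → 13). Not NE.
(Moderate, Heavy, Light): Brand 1 can switch to Light (6 → 17). Not NE.
(Moderate, Heavy, Moderate): Brand 2 can switch to Blitz (4 → 7). Not NE.
(The remaining 2 profiles each have a profitable deviation by the same check.)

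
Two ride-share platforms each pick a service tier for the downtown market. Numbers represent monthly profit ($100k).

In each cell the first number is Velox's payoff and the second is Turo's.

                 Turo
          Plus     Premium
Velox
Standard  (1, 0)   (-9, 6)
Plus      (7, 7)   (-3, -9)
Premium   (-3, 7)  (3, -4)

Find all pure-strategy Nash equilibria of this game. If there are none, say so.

(Standard, Plus): Velox can switch to Plus (1 → 7). Not NE.
(Standard, Premium): Velox can switch to Plus (-9 → -3). Not NE.
(Plus, Plus): Velox gets 7, best alternative 1; Turo gets 7, best alternative -9. No profitable deviation — NE.
(Plus, Premium): Velox can switch to Premium (-3 → 3). Not NE.
(Premium, Plus): Velox can switch to Standard (-3 → 1). Not NE.
(Premium, Premium): Turo can switch to Plus (-4 → 7). Not NE.

The unique pure-strategy Nash equilibrium is (Plus, Plus).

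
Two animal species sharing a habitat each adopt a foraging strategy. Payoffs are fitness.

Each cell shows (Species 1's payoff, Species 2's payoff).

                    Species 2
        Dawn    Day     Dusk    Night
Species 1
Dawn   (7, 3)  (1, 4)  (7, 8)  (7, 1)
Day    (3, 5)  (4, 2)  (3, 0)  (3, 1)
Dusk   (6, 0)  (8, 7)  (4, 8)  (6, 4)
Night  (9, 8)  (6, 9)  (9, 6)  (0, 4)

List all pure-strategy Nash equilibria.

none

For each strategy profile, look for a profitable unilateral deviation.
(Dawn, Dawn): Species 1 can switch to Night (7 → 9). Not NE.
(Dawn, Day): Species 1 can switch to Day (1 → 4). Not NE.
(Dawn, Dusk): Species 1 can switch to Night (7 → 9). Not NE.
(Dawn, Night): Species 2 can switch to Dawn (1 → 3). Not NE.
(Day, Dawn): Species 1 can switch to Dawn (3 → 7). Not NE.
(Day, Day): Species 1 can switch to Dusk (4 → 8). Not NE.
(Day, Dusk): Species 1 can switch to Dawn (3 → 7). Not NE.
(Day, Night): Species 1 can switch to Dawn (3 → 7). Not NE.
(Dusk, Dawn): Species 1 can switch to Dawn (6 → 7). Not NE.
(Dusk, Day): Species 2 can switch to Dusk (7 → 8). Not NE.
(Dusk, Dusk): Species 1 can switch to Dawn (4 → 7). Not NE.
(Dusk, Night): Species 1 can switch to Dawn (6 → 7). Not NE.
(The remaining 4 profiles each have a profitable deviation by the same check.)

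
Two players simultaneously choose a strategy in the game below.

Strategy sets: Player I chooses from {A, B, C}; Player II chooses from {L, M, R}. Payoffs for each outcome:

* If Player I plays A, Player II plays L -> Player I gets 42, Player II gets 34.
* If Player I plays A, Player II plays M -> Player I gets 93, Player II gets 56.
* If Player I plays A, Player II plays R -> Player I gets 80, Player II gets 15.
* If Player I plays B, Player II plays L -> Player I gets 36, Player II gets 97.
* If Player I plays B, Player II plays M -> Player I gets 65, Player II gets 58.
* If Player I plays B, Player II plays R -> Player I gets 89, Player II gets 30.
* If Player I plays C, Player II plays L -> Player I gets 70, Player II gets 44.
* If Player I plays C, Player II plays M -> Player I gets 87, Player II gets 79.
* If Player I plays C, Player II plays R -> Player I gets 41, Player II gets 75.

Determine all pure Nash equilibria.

(A, L): Player I can switch to C (42 → 70). Not NE.
(A, M): Player I gets 93, best alternative 87; Player II gets 56, best alternative 34. No profitable deviation — NE.
(A, R): Player I can switch to B (80 → 89). Not NE.
(B, L): Player I can switch to A (36 → 42). Not NE.
(B, M): Player I can switch to A (65 → 93). Not NE.
(B, R): Player II can switch to L (30 → 97). Not NE.
(C, L): Player II can switch to M (44 → 79). Not NE.
(The remaining 2 profiles each have a profitable deviation by the same check.)

(A, M)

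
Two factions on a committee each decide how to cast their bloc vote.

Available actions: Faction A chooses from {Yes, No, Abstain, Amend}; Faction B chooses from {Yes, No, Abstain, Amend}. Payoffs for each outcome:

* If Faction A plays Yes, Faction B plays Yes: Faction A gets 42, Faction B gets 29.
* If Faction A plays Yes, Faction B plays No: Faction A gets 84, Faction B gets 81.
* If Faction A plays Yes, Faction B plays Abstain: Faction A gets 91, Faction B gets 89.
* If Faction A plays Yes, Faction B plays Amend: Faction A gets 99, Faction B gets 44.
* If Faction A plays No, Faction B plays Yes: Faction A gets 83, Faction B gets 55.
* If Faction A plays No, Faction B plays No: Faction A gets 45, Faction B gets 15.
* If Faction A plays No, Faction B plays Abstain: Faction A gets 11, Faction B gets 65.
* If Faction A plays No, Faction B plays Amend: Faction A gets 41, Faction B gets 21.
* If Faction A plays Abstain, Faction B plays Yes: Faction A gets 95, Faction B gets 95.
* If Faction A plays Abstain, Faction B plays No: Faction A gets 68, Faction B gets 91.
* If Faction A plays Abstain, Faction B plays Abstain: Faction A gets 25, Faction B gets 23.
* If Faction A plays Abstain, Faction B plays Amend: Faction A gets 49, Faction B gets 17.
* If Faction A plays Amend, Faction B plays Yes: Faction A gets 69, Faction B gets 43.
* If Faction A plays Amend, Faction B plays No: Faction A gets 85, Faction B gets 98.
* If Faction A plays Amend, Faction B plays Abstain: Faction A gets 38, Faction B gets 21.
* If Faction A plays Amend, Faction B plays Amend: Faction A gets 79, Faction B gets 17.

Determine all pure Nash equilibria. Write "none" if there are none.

(Yes, Abstain) and (Abstain, Yes) and (Amend, No)

Mark each player's best response to every combination of opponents' strategies; a profile where every player is best-responding is a pure Nash equilibrium.
Faction A against Yes: payoffs 42, 83, 95, 69 → best response Abstain.
Faction A against No: payoffs 84, 45, 68, 85 → best response Amend.
Faction A against Abstain: payoffs 91, 11, 25, 38 → best response Yes.
Faction A against Amend: payoffs 99, 41, 49, 79 → best response Yes.
Faction B against Yes: payoffs 29, 81, 89, 44 → best response Abstain.
Faction B against No: payoffs 55, 15, 65, 21 → best response Abstain.
Faction B against Abstain: payoffs 95, 91, 23, 17 → best response Yes.
Faction B against Amend: payoffs 43, 98, 21, 17 → best response No.
Mutual best responses: (Yes, Abstain); (Abstain, Yes); (Amend, No).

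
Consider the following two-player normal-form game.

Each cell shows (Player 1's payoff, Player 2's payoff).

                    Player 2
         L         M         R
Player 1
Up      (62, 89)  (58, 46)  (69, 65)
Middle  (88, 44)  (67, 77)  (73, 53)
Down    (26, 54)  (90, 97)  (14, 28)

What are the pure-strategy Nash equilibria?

For each player, find the best response to each opponent profile; mutual best responses are the pure NE.
Player 1 against L: payoffs 62, 88, 26 → best response Middle.
Player 1 against M: payoffs 58, 67, 90 → best response Down.
Player 1 against R: payoffs 69, 73, 14 → best response Middle.
Player 2 against Up: payoffs 89, 46, 65 → best response L.
Player 2 against Middle: payoffs 44, 77, 53 → best response M.
Player 2 against Down: payoffs 54, 97, 28 → best response M.
Mutual best responses: (Down, M).

Pure NE: (Down, M)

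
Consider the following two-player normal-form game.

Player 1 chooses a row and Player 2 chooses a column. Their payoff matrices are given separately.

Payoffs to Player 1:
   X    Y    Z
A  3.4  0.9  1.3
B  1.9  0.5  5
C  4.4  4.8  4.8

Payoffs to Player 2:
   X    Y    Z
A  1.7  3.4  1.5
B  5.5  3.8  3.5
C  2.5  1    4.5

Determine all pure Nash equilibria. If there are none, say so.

Check each profile: it is a Nash equilibrium iff no player can strictly gain by switching unilaterally.
(A, X): Player 1 can switch to C (3.4 → 4.4). Not NE.
(A, Y): Player 1 can switch to C (0.9 → 4.8). Not NE.
(A, Z): Player 1 can switch to B (1.3 → 5). Not NE.
(B, X): Player 1 can switch to A (1.9 → 3.4). Not NE.
(B, Y): Player 1 can switch to A (0.5 → 0.9). Not NE.
(B, Z): Player 2 can switch to X (3.5 → 5.5). Not NE.
(C, X): Player 2 can switch to Z (2.5 → 4.5). Not NE.
(C, Y): Player 2 can switch to X (1 → 2.5). Not NE.
(C, Z): Player 1 can switch to B (4.8 → 5). Not NE.

This game has no pure Nash equilibrium.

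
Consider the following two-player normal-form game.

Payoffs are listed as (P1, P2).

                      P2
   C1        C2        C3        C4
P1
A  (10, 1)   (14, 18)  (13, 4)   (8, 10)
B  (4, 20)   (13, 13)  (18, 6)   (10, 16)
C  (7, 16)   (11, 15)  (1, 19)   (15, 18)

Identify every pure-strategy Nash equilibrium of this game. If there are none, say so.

(A, C1): P2 can switch to C2 (1 → 18). Not NE.
(A, C2): P1 gets 14, best alternative 13; P2 gets 18, best alternative 10. No profitable deviation — NE.
(A, C3): P1 can switch to B (13 → 18). Not NE.
(A, C4): P1 can switch to B (8 → 10). Not NE.
(B, C1): P1 can switch to A (4 → 10). Not NE.
(B, C2): P1 can switch to A (13 → 14). Not NE.
(B, C3): P2 can switch to C1 (6 → 20). Not NE.
(The remaining 5 profiles each have a profitable deviation by the same check.)

The unique pure-strategy Nash equilibrium is (A, C2).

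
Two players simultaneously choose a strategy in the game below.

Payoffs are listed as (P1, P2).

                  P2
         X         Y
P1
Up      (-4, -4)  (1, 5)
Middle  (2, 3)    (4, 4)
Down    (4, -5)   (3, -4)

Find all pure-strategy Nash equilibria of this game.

P1 against X: payoffs -4, 2, 4 → best response Down.
P1 against Y: payoffs 1, 4, 3 → best response Middle.
P2 against Up: payoffs -4, 5 → best response Y.
P2 against Middle: payoffs 3, 4 → best response Y.
P2 against Down: payoffs -5, -4 → best response Y.
Mutual best responses: (Middle, Y).

(Middle, Y)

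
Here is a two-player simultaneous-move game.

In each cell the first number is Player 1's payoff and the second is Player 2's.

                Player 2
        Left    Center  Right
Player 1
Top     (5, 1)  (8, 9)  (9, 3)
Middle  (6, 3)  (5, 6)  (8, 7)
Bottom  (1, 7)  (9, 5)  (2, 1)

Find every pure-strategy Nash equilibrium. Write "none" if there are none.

There is no pure-strategy Nash equilibrium.

Player 1 against Left: payoffs 5, 6, 1 → best response Middle.
Player 1 against Center: payoffs 8, 5, 9 → best response Bottom.
Player 1 against Right: payoffs 9, 8, 2 → best response Top.
Player 2 against Top: payoffs 1, 9, 3 → best response Center.
Player 2 against Middle: payoffs 3, 6, 7 → best response Right.
Player 2 against Bottom: payoffs 7, 5, 1 → best response Left.
No profile is a mutual best response for all players.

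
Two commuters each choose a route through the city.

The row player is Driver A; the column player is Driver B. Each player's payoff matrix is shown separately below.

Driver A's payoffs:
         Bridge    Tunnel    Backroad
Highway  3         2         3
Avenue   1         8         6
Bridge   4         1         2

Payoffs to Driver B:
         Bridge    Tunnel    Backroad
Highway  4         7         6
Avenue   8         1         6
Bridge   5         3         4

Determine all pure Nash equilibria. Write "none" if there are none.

(Bridge, Bridge)

(Highway, Bridge): Driver A can switch to Bridge (3 → 4). Not NE.
(Highway, Tunnel): Driver A can switch to Avenue (2 → 8). Not NE.
(Highway, Backroad): Driver A can switch to Avenue (3 → 6). Not NE.
(Avenue, Bridge): Driver A can switch to Highway (1 → 3). Not NE.
(Avenue, Tunnel): Driver B can switch to Bridge (1 → 8). Not NE.
(Avenue, Backroad): Driver B can switch to Bridge (6 → 8). Not NE.
(Bridge, Bridge): Driver A gets 4, best alternative 3; Driver B gets 5, best alternative 4. No profitable deviation — NE.
(Bridge, Tunnel): Driver A can switch to Highway (1 → 2). Not NE.
(Bridge, Backroad): Driver A can switch to Highway (2 → 3). Not NE.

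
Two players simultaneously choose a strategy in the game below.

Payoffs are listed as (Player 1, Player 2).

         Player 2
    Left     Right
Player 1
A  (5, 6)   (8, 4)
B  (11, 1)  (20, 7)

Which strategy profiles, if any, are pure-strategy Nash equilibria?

Player 1 against Left: payoffs 5, 11 → best response B.
Player 1 against Right: payoffs 8, 20 → best response B.
Player 2 against A: payoffs 6, 4 → best response Left.
Player 2 against B: payoffs 1, 7 → best response Right.
Mutual best responses: (B, Right).

The unique pure-strategy Nash equilibrium is (B, Right).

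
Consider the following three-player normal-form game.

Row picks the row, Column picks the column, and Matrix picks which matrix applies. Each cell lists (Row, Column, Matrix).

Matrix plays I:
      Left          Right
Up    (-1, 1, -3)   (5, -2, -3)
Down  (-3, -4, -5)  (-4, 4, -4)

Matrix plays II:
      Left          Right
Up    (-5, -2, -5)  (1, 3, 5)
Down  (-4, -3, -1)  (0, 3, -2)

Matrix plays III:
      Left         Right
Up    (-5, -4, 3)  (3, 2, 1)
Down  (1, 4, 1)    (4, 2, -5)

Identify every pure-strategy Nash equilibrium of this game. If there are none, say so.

(Up, Left, I): Matrix can switch to III (-3 → 3). Not NE.
(Up, Left, II): Row can switch to Down (-5 → -4). Not NE.
(Up, Left, III): Row can switch to Down (-5 → 1). Not NE.
(Up, Right, I): Column can switch to Left (-2 → 1). Not NE.
(Up, Right, II): Row gets 1, best alternative 0; Column gets 3, best alternative -2; Matrix gets 5, best alternative 1. No profitable deviation — NE.
(Up, Right, III): Row can switch to Down (3 → 4). Not NE.
(Down, Left, I): Row can switch to Up (-3 → -1). Not NE.
(Down, Left, III): Row gets 1, best alternative -5; Column gets 4, best alternative 2; Matrix gets 1, best alternative -1. No profitable deviation — NE.
(The remaining 4 profiles each have a profitable deviation by the same check.)

(Up, Right, II) and (Down, Left, III)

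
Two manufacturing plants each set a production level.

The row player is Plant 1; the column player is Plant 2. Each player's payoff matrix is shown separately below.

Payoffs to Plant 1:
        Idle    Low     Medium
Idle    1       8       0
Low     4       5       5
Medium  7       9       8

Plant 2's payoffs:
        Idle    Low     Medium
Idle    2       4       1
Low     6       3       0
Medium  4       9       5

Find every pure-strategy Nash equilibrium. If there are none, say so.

Plant 1 against Idle: payoffs 1, 4, 7 → best response Medium.
Plant 1 against Low: payoffs 8, 5, 9 → best response Medium.
Plant 1 against Medium: payoffs 0, 5, 8 → best response Medium.
Plant 2 against Idle: payoffs 2, 4, 1 → best response Low.
Plant 2 against Low: payoffs 6, 3, 0 → best response Idle.
Plant 2 against Medium: payoffs 4, 9, 5 → best response Low.
Mutual best responses: (Medium, Low).

Pure NE: (Medium, Low)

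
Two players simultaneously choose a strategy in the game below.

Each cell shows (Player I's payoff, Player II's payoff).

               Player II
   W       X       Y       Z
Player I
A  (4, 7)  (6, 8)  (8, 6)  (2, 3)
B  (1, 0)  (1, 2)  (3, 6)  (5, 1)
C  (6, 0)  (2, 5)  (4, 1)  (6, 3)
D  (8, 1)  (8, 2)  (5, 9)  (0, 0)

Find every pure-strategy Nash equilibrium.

(A, W): Player I can switch to C (4 → 6). Not NE.
(A, X): Player I can switch to D (6 → 8). Not NE.
(A, Y): Player II can switch to W (6 → 7). Not NE.
(A, Z): Player I can switch to B (2 → 5). Not NE.
(B, W): Player I can switch to A (1 → 4). Not NE.
(B, X): Player I can switch to A (1 → 6). Not NE.
(The remaining 10 profiles each have a profitable deviation by the same check.)

No pure-strategy Nash equilibrium.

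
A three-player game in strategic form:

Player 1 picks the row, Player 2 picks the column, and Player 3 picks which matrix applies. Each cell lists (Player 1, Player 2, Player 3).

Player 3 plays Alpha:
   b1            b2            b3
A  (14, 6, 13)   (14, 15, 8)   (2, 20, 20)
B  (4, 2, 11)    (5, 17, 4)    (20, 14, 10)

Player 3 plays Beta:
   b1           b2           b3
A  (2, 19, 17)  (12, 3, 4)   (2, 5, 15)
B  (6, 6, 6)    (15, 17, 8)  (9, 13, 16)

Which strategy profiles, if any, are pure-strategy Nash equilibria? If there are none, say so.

Pure NE: (B, b2, Beta)

For each player, find the best response to each opponent profile; mutual best responses are the pure NE.
Player 1 against (b1, Alpha): payoffs 14, 4 → best response A.
Player 1 against (b1, Beta): payoffs 2, 6 → best response B.
Player 1 against (b2, Alpha): payoffs 14, 5 → best response A.
Player 1 against (b2, Beta): payoffs 12, 15 → best response B.
Player 1 against (b3, Alpha): payoffs 2, 20 → best response B.
Player 1 against (b3, Beta): payoffs 2, 9 → best response B.
Player 2 against (A, Alpha): payoffs 6, 15, 20 → best response b3.
Player 2 against (A, Beta): payoffs 19, 3, 5 → best response b1.
Player 2 against (B, Alpha): payoffs 2, 17, 14 → best response b2.
Player 2 against (B, Beta): payoffs 6, 17, 13 → best response b2.
Player 3 against (A, b1): payoffs 13, 17 → best response Beta.
Player 3 against (A, b2): payoffs 8, 4 → best response Alpha.
Player 3 against (A, b3): payoffs 20, 15 → best response Alpha.
Player 3 against (B, b1): payoffs 11, 6 → best response Alpha.
Player 3 against (B, b2): payoffs 4, 8 → best response Beta.
Player 3 against (B, b3): payoffs 10, 16 → best response Beta.
Mutual best responses: (B, b2, Beta).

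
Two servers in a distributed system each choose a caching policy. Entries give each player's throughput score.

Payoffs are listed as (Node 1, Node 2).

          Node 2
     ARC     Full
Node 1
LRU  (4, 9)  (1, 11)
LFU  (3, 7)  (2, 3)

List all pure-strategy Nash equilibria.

This game has no pure Nash equilibrium.

For each player, find the best response to each opponent profile; mutual best responses are the pure NE.
Node 1 against ARC: payoffs 4, 3 → best response LRU.
Node 1 against Full: payoffs 1, 2 → best response LFU.
Node 2 against LRU: payoffs 9, 11 → best response Full.
Node 2 against LFU: payoffs 7, 3 → best response ARC.
No profile is a mutual best response for all players.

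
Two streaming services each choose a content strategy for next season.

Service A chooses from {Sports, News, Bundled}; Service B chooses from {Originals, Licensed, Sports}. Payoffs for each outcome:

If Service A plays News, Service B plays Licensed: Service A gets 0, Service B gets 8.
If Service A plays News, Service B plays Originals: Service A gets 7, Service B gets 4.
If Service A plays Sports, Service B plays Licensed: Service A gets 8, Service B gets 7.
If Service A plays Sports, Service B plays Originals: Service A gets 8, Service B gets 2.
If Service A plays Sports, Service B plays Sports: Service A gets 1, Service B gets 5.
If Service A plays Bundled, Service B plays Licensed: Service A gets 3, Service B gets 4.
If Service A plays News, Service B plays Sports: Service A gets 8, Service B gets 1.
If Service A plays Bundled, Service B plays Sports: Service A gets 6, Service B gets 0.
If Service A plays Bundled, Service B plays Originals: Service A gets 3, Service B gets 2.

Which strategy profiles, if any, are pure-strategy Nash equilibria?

The unique pure-strategy Nash equilibrium is (Sports, Licensed).

For each strategy profile, look for a profitable unilateral deviation.
(Sports, Originals): Service B can switch to Licensed (2 → 7). Not NE.
(Sports, Licensed): Service A gets 8, best alternative 3; Service B gets 7, best alternative 5. No profitable deviation — NE.
(Sports, Sports): Service A can switch to News (1 → 8). Not NE.
(News, Originals): Service A can switch to Sports (7 → 8). Not NE.
(News, Licensed): Service A can switch to Sports (0 → 8). Not NE.
(News, Sports): Service B can switch to Originals (1 → 4). Not NE.
(Bundled, Originals): Service A can switch to Sports (3 → 8). Not NE.
(Bundled, Licensed): Service A can switch to Sports (3 → 8). Not NE.
(Bundled, Sports): Service A can switch to News (6 → 8). Not NE.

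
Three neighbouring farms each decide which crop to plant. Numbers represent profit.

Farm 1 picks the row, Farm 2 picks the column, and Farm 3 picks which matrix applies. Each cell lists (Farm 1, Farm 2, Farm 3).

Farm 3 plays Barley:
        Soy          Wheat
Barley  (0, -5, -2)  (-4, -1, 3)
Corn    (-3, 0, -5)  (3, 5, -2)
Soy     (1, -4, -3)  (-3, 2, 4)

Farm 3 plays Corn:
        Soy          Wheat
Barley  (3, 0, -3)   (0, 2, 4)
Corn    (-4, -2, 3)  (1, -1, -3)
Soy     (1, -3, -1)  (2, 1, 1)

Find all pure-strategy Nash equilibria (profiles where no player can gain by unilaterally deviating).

(Barley, Soy, Barley): Farm 1 can switch to Soy (0 → 1). Not NE.
(Barley, Soy, Corn): Farm 2 can switch to Wheat (0 → 2). Not NE.
(Barley, Wheat, Barley): Farm 1 can switch to Corn (-4 → 3). Not NE.
(Barley, Wheat, Corn): Farm 1 can switch to Corn (0 → 1). Not NE.
(Corn, Soy, Barley): Farm 1 can switch to Barley (-3 → 0). Not NE.
(Corn, Soy, Corn): Farm 1 can switch to Barley (-4 → 3). Not NE.
(Corn, Wheat, Barley): Farm 1 gets 3, best alternative -3; Farm 2 gets 5, best alternative 0; Farm 3 gets -2, best alternative -3. No profitable deviation — NE.
(Corn, Wheat, Corn): Farm 1 can switch to Soy (1 → 2). Not NE.
(Soy, Soy, Barley): Farm 2 can switch to Wheat (-4 → 2). Not NE.
(Soy, Soy, Corn): Farm 1 can switch to Barley (1 → 3). Not NE.
(Soy, Wheat, Barley): Farm 1 can switch to Corn (-3 → 3). Not NE.
(Soy, Wheat, Corn): Farm 3 can switch to Barley (1 → 4). Not NE.

The unique pure-strategy Nash equilibrium is (Corn, Wheat, Barley).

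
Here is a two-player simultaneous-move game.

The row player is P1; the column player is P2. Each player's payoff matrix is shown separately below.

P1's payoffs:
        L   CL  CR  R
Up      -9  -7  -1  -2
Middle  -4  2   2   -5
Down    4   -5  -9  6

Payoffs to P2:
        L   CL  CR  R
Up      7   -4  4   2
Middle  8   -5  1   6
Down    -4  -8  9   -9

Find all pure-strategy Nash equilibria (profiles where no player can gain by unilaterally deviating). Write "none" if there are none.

(Up, L): P1 can switch to Middle (-9 → -4). Not NE.
(Up, CL): P1 can switch to Middle (-7 → 2). Not NE.
(Up, CR): P1 can switch to Middle (-1 → 2). Not NE.
(Up, R): P1 can switch to Down (-2 → 6). Not NE.
(Middle, L): P1 can switch to Down (-4 → 4). Not NE.
(Middle, CL): P2 can switch to L (-5 → 8). Not NE.
(Middle, CR): P2 can switch to L (1 → 8). Not NE.
(Middle, R): P1 can switch to Up (-5 → -2). Not NE.
(The remaining 4 profiles each have a profitable deviation by the same check.)

This game has no pure Nash equilibrium.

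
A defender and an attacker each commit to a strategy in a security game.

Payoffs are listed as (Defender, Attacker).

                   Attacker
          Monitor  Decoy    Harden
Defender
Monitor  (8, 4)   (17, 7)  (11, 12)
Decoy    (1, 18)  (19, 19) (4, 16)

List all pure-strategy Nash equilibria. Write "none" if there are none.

Pure-strategy Nash equilibria: (Monitor, Harden) and (Decoy, Decoy)

(Monitor, Monitor): Attacker can switch to Decoy (4 → 7). Not NE.
(Monitor, Decoy): Defender can switch to Decoy (17 → 19). Not NE.
(Monitor, Harden): Defender gets 11, best alternative 4; Attacker gets 12, best alternative 7. No profitable deviation — NE.
(Decoy, Monitor): Defender can switch to Monitor (1 → 8). Not NE.
(Decoy, Decoy): Defender gets 19, best alternative 17; Attacker gets 19, best alternative 18. No profitable deviation — NE.
(Decoy, Harden): Defender can switch to Monitor (4 → 11). Not NE.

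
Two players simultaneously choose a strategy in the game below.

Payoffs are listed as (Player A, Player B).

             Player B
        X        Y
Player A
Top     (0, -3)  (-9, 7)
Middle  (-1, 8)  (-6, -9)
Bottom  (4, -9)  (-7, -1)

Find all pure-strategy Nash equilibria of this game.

Player A against X: payoffs 0, -1, 4 → best response Bottom.
Player A against Y: payoffs -9, -6, -7 → best response Middle.
Player B against Top: payoffs -3, 7 → best response Y.
Player B against Middle: payoffs 8, -9 → best response X.
Player B against Bottom: payoffs -9, -1 → best response Y.
No profile is a mutual best response for all players.

No pure-strategy Nash equilibrium.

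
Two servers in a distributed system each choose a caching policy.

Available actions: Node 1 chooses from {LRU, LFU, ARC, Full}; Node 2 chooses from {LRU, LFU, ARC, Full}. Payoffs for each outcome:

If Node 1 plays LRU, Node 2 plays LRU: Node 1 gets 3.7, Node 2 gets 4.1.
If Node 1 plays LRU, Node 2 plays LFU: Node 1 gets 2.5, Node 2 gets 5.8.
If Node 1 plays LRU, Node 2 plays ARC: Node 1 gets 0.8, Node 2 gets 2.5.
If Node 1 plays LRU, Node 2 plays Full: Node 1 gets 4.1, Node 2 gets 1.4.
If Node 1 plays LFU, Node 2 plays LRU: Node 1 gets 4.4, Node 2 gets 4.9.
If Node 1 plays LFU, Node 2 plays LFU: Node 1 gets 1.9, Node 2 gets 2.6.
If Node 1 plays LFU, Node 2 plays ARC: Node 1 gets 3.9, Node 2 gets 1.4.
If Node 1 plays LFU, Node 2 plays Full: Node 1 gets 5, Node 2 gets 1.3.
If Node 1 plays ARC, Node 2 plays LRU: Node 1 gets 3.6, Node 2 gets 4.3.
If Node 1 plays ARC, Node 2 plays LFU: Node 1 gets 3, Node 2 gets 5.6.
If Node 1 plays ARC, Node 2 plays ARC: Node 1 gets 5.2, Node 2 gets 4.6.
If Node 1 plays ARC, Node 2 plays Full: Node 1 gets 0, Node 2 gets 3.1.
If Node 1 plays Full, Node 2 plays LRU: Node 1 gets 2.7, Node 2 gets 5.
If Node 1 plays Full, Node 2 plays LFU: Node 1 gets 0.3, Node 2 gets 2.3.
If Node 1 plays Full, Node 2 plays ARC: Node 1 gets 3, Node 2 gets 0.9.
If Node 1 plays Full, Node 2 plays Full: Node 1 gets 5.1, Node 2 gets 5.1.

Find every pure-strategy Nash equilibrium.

(LRU, LRU): Node 1 can switch to LFU (3.7 → 4.4). Not NE.
(LRU, LFU): Node 1 can switch to ARC (2.5 → 3). Not NE.
(LRU, ARC): Node 1 can switch to LFU (0.8 → 3.9). Not NE.
(LRU, Full): Node 1 can switch to LFU (4.1 → 5). Not NE.
(LFU, LRU): Node 1 gets 4.4, best alternative 3.7; Node 2 gets 4.9, best alternative 2.6. No profitable deviation — NE.
(LFU, LFU): Node 1 can switch to LRU (1.9 → 2.5). Not NE.
(LFU, ARC): Node 1 can switch to ARC (3.9 → 5.2). Not NE.
(LFU, Full): Node 1 can switch to Full (5 → 5.1). Not NE.
(ARC, LRU): Node 1 can switch to LRU (3.6 → 3.7). Not NE.
(ARC, LFU): Node 1 gets 3, best alternative 2.5; Node 2 gets 5.6, best alternative 4.6. No profitable deviation — NE.
(ARC, ARC): Node 2 can switch to LFU (4.6 → 5.6). Not NE.
(ARC, Full): Node 1 can switch to LRU (0 → 4.1). Not NE.
(Full, Full): Node 1 gets 5.1, best alternative 5; Node 2 gets 5.1, best alternative 5. No profitable deviation — NE.
(The remaining 3 profiles each have a profitable deviation by the same check.)

(LFU, LRU), (ARC, LFU), (Full, Full)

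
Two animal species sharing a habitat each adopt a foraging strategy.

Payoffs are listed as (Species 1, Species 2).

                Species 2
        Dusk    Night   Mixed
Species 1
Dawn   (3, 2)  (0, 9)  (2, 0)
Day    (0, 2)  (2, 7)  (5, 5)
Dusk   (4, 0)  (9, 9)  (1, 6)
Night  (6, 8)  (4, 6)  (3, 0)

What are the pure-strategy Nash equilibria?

Check each profile: it is a Nash equilibrium iff no player can strictly gain by switching unilaterally.
(Dawn, Dusk): Species 1 can switch to Dusk (3 → 4). Not NE.
(Dawn, Night): Species 1 can switch to Day (0 → 2). Not NE.
(Dawn, Mixed): Species 1 can switch to Day (2 → 5). Not NE.
(Day, Dusk): Species 1 can switch to Dawn (0 → 3). Not NE.
(Day, Night): Species 1 can switch to Dusk (2 → 9). Not NE.
(Day, Mixed): Species 2 can switch to Night (5 → 7). Not NE.
(Dusk, Dusk): Species 1 can switch to Night (4 → 6). Not NE.
(Dusk, Night): Species 1 gets 9, best alternative 4; Species 2 gets 9, best alternative 6. No profitable deviation — NE.
(Dusk, Mixed): Species 1 can switch to Dawn (1 → 2). Not NE.
(Night, Dusk): Species 1 gets 6, best alternative 4; Species 2 gets 8, best alternative 6. No profitable deviation — NE.
(The remaining 2 profiles each have a profitable deviation by the same check.)

Pure-strategy Nash equilibria: (Dusk, Night); (Night, Dusk)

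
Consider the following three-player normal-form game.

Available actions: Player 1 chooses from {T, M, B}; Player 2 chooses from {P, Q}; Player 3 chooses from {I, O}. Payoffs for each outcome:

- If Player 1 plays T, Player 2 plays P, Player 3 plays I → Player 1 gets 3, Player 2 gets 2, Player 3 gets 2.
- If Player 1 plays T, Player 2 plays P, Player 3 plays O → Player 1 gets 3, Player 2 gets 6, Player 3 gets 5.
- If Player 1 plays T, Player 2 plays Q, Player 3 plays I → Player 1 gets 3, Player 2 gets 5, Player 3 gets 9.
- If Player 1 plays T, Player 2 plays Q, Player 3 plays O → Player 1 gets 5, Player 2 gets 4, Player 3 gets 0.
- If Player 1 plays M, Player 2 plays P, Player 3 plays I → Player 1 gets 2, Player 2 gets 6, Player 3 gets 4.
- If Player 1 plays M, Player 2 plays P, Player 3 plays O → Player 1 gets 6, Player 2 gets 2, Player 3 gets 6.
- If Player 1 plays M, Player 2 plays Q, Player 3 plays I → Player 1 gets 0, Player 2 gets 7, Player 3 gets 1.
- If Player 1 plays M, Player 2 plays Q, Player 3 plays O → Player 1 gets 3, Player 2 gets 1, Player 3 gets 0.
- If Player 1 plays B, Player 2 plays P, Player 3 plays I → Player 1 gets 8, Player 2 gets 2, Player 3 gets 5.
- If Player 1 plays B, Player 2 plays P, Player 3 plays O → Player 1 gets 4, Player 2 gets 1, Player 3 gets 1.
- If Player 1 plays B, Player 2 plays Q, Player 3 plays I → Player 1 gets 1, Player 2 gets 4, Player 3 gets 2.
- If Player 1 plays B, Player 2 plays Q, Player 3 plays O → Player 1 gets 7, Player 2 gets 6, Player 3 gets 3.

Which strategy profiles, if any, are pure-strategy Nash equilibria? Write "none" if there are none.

(T, Q, I); (M, P, O); (B, Q, O)

Player 1 against (P, I): payoffs 3, 2, 8 → best response B.
Player 1 against (P, O): payoffs 3, 6, 4 → best response M.
Player 1 against (Q, I): payoffs 3, 0, 1 → best response T.
Player 1 against (Q, O): payoffs 5, 3, 7 → best response B.
Player 2 against (T, I): payoffs 2, 5 → best response Q.
Player 2 against (T, O): payoffs 6, 4 → best response P.
Player 2 against (M, I): payoffs 6, 7 → best response Q.
Player 2 against (M, O): payoffs 2, 1 → best response P.
Player 2 against (B, I): payoffs 2, 4 → best response Q.
Player 2 against (B, O): payoffs 1, 6 → best response Q.
Player 3 against (T, P): payoffs 2, 5 → best response O.
Player 3 against (T, Q): payoffs 9, 0 → best response I.
Player 3 against (M, P): payoffs 4, 6 → best response O.
Player 3 against (M, Q): payoffs 1, 0 → best response I.
Player 3 against (B, P): payoffs 5, 1 → best response I.
Player 3 against (B, Q): payoffs 2, 3 → best response O.
Mutual best responses: (T, Q, I); (M, P, O); (B, Q, O).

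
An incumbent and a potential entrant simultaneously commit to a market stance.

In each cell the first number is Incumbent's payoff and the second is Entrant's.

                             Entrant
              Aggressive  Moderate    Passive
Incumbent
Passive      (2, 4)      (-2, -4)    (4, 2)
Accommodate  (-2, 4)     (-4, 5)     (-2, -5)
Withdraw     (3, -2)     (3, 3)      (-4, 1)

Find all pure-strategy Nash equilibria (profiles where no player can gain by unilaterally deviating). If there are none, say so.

For each player, find the best response to each opponent profile; mutual best responses are the pure NE.
Incumbent against Aggressive: payoffs 2, -2, 3 → best response Withdraw.
Incumbent against Moderate: payoffs -2, -4, 3 → best response Withdraw.
Incumbent against Passive: payoffs 4, -2, -4 → best response Passive.
Entrant against Passive: payoffs 4, -4, 2 → best response Aggressive.
Entrant against Accommodate: payoffs 4, 5, -5 → best response Moderate.
Entrant against Withdraw: payoffs -2, 3, 1 → best response Moderate.
Mutual best responses: (Withdraw, Moderate).

(Withdraw, Moderate)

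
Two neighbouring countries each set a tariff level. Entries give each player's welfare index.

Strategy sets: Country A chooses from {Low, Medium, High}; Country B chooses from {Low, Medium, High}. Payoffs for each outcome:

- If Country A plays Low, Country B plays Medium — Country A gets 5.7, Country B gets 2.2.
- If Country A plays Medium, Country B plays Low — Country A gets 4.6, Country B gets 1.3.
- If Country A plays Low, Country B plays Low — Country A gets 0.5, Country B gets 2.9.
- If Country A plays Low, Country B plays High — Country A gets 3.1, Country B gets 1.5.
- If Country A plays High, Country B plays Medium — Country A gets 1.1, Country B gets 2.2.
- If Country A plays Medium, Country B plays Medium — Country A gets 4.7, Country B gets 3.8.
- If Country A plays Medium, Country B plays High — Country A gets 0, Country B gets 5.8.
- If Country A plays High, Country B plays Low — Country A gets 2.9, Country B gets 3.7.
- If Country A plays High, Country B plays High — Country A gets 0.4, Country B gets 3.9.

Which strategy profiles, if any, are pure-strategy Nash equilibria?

This game has no pure Nash equilibrium.

Mark each player's best response to every combination of opponents' strategies; a profile where every player is best-responding is a pure Nash equilibrium.
Country A against Low: payoffs 0.5, 4.6, 2.9 → best response Medium.
Country A against Medium: payoffs 5.7, 4.7, 1.1 → best response Low.
Country A against High: payoffs 3.1, 0, 0.4 → best response Low.
Country B against Low: payoffs 2.9, 2.2, 1.5 → best response Low.
Country B against Medium: payoffs 1.3, 3.8, 5.8 → best response High.
Country B against High: payoffs 3.7, 2.2, 3.9 → best response High.
No profile is a mutual best response for all players.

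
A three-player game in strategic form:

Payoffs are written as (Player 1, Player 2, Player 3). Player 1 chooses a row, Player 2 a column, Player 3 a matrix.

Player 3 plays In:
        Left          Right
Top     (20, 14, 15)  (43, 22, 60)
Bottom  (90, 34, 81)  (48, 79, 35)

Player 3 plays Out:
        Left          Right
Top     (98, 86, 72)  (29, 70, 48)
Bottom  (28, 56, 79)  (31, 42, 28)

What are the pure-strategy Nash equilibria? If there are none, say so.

(Top, Left, Out) and (Bottom, Right, In)

For each strategy profile, look for a profitable unilateral deviation.
(Top, Left, In): Player 1 can switch to Bottom (20 → 90). Not NE.
(Top, Left, Out): Player 1 gets 98, best alternative 28; Player 2 gets 86, best alternative 70; Player 3 gets 72, best alternative 15. No profitable deviation — NE.
(Top, Right, In): Player 1 can switch to Bottom (43 → 48). Not NE.
(Top, Right, Out): Player 1 can switch to Bottom (29 → 31). Not NE.
(Bottom, Left, In): Player 2 can switch to Right (34 → 79). Not NE.
(Bottom, Left, Out): Player 1 can switch to Top (28 → 98). Not NE.
(Bottom, Right, In): Player 1 gets 48, best alternative 43; Player 2 gets 79, best alternative 34; Player 3 gets 35, best alternative 28. No profitable deviation — NE.
(Bottom, Right, Out): Player 2 can switch to Left (42 → 56). Not NE.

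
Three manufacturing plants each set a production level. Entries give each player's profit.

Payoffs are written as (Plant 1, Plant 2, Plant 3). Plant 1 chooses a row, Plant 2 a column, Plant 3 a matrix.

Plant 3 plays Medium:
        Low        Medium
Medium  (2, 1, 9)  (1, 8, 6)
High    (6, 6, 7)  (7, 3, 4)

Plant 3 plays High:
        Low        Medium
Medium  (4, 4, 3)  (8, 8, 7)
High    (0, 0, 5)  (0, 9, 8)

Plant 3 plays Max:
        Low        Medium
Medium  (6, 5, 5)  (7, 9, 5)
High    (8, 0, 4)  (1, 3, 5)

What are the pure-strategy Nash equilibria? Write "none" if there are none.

Plant 1 against (Low, Medium): payoffs 2, 6 → best response High.
Plant 1 against (Low, High): payoffs 4, 0 → best response Medium.
Plant 1 against (Low, Max): payoffs 6, 8 → best response High.
Plant 1 against (Medium, Medium): payoffs 1, 7 → best response High.
Plant 1 against (Medium, High): payoffs 8, 0 → best response Medium.
Plant 1 against (Medium, Max): payoffs 7, 1 → best response Medium.
Plant 2 against (Medium, Medium): payoffs 1, 8 → best response Medium.
Plant 2 against (Medium, High): payoffs 4, 8 → best response Medium.
Plant 2 against (Medium, Max): payoffs 5, 9 → best response Medium.
Plant 2 against (High, Medium): payoffs 6, 3 → best response Low.
Plant 2 against (High, High): payoffs 0, 9 → best response Medium.
Plant 2 against (High, Max): payoffs 0, 3 → best response Medium.
Plant 3 against (Medium, Low): payoffs 9, 3, 5 → best response Medium.
Plant 3 against (Medium, Medium): payoffs 6, 7, 5 → best response High.
Plant 3 against (High, Low): payoffs 7, 5, 4 → best response Medium.
Plant 3 against (High, Medium): payoffs 4, 8, 5 → best response High.
Mutual best responses: (Medium, Medium, High); (High, Low, Medium).

(Medium, Medium, High); (High, Low, Medium)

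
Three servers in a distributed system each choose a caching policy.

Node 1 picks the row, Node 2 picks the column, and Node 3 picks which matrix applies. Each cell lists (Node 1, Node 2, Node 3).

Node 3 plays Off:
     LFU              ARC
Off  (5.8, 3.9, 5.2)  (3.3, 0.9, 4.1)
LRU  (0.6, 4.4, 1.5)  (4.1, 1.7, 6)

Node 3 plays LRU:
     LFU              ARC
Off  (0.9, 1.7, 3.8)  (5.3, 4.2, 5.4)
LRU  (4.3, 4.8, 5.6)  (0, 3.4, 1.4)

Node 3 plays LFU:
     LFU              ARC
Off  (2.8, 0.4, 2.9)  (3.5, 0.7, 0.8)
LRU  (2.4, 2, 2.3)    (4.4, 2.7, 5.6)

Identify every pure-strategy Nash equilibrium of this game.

(Off, LFU, Off): Node 1 gets 5.8, best alternative 0.6; Node 2 gets 3.9, best alternative 0.9; Node 3 gets 5.2, best alternative 3.8. No profitable deviation — NE.
(Off, LFU, LRU): Node 1 can switch to LRU (0.9 → 4.3). Not NE.
(Off, LFU, LFU): Node 2 can switch to ARC (0.4 → 0.7). Not NE.
(Off, ARC, Off): Node 1 can switch to LRU (3.3 → 4.1). Not NE.
(Off, ARC, LRU): Node 1 gets 5.3, best alternative 0; Node 2 gets 4.2, best alternative 1.7; Node 3 gets 5.4, best alternative 4.1. No profitable deviation — NE.
(Off, ARC, LFU): Node 1 can switch to LRU (3.5 → 4.4). Not NE.
(LRU, LFU, Off): Node 1 can switch to Off (0.6 → 5.8). Not NE.
(LRU, LFU, LRU): Node 1 gets 4.3, best alternative 0.9; Node 2 gets 4.8, best alternative 3.4; Node 3 gets 5.6, best alternative 2.3. No profitable deviation — NE.
(LRU, LFU, LFU): Node 1 can switch to Off (2.4 → 2.8). Not NE.
(LRU, ARC, Off): Node 2 can switch to LFU (1.7 → 4.4). Not NE.
(LRU, ARC, LRU): Node 1 can switch to Off (0 → 5.3). Not NE.
(LRU, ARC, LFU): Node 3 can switch to Off (5.6 → 6). Not NE.

The pure Nash equilibria are (Off, LFU, Off), (Off, ARC, LRU), (LRU, LFU, LRU).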